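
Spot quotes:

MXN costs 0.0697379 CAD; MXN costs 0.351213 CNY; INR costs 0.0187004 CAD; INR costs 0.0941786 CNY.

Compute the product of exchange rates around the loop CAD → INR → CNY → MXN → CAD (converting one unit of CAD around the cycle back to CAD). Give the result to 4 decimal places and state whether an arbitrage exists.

1.0000 (no arbitrage)

Around CAD → INR → CNY → MXN → CAD: 1 ÷ 0.0187004 × 0.0941786 ÷ 0.351213 × 0.0697379 = 0.999999
Product ≈ 1 (deviation 0.000%, within rounding noise).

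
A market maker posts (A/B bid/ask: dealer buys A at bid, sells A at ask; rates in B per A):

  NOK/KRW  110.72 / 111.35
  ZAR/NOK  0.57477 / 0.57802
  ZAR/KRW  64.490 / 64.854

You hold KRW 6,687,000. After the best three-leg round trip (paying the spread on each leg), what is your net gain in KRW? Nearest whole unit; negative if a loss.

Best loop KRW → NOK → ZAR → KRW:
KRW 6,687,000 ÷ 111.35 (buy NOK at ask) = NOK 60,053.88
NOK 60,053.88 ÷ 0.57802 (buy ZAR at ask) = ZAR 103,895.86
ZAR 103,895.86 × 64.490 (sell ZAR at bid) = KRW 6,700,244

Net profit: KRW 13,244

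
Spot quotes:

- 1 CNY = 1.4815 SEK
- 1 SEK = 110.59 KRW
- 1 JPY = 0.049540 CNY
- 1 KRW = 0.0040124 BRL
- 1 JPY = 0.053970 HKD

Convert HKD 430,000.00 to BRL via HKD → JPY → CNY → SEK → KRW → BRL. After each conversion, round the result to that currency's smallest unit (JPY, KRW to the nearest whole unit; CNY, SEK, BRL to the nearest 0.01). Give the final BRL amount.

HKD 430,000.00 ÷ 0.053970 = JPY 7,967,389
JPY 7,967,389 × 0.049540 = CNY 394,704.45
CNY 394,704.45 × 1.4815 = SEK 584,754.64
SEK 584,754.64 × 110.59 = KRW 64,668,016
KRW 64,668,016 × 0.0040124 = BRL 259,473.95

BRL 259,473.95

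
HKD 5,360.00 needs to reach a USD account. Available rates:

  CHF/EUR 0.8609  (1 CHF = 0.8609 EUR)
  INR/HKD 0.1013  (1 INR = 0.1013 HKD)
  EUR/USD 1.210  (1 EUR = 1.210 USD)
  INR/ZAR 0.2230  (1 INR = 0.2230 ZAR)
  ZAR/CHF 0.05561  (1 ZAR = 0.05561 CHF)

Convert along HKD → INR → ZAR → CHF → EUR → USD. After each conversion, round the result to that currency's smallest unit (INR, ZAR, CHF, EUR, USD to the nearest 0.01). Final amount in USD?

USD 683.53

HKD 5,360.00 ÷ 0.1013 = INR 52,912.14
INR 52,912.14 × 0.2230 = ZAR 11,799.41
ZAR 11,799.41 × 0.05561 = CHF 656.17
CHF 656.17 × 0.8609 = EUR 564.90
EUR 564.90 × 1.210 = USD 683.53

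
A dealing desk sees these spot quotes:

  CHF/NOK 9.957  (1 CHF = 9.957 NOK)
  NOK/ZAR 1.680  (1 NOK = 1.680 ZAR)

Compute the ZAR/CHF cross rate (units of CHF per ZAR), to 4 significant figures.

1 ZAR ÷ 1.680 = 0.595238 NOK
0.595238 NOK ÷ 9.957 = 0.0597809 CHF

ZAR/CHF = 0.05978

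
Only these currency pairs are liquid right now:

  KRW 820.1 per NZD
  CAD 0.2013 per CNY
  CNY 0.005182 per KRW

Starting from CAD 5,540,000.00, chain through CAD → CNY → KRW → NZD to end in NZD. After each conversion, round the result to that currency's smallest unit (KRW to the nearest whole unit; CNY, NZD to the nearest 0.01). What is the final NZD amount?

NZD 6,475,924.39

CAD 5,540,000.00 ÷ 0.2013 = CNY 27,521,112.77
CNY 27,521,112.77 ÷ 0.005182 = KRW 5,310,905,591
KRW 5,310,905,591 ÷ 820.1 = NZD 6,475,924.39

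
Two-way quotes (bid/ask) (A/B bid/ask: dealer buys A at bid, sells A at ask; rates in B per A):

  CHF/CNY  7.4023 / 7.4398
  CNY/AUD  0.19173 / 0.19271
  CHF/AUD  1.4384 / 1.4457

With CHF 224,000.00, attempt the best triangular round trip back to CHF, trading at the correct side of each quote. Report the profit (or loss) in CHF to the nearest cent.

Best loop CHF → AUD → CNY → CHF:
CHF 224,000.00 × 1.4384 (sell CHF at bid) = AUD 322,201.60
AUD 322,201.60 ÷ 0.19271 (buy CNY at ask) = CNY 1,671,950.60
CNY 1,671,950.60 ÷ 7.4398 (buy CHF at ask) = CHF 224,730.58

Net profit: CHF 730.58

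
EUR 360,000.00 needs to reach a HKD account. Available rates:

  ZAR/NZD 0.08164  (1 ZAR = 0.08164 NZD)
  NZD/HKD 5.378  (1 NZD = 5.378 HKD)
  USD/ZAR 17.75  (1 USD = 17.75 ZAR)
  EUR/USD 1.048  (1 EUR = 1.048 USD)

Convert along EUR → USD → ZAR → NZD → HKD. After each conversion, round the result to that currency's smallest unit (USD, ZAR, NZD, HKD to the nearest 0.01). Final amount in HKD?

HKD 2,940,261.34

EUR 360,000.00 × 1.048 = USD 377,280.00
USD 377,280.00 × 17.75 = ZAR 6,696,720.00
ZAR 6,696,720.00 × 0.08164 = NZD 546,720.22
NZD 546,720.22 × 5.378 = HKD 2,940,261.34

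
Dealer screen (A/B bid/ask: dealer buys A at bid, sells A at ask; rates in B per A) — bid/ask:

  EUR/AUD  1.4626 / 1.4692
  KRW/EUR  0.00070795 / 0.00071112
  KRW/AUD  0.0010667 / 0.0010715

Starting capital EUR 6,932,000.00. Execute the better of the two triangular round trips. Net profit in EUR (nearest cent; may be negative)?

Best loop EUR → KRW → AUD → EUR:
EUR 6,932,000.00 ÷ 0.00071112 (buy KRW at ask) = KRW 9,748,003,150
KRW 9,748,003,150 × 0.0010667 (sell KRW at bid) = AUD 10,398,194.96
AUD 10,398,194.96 ÷ 1.4692 (buy EUR at ask) = EUR 7,077,453.69

Net profit: EUR 145,453.69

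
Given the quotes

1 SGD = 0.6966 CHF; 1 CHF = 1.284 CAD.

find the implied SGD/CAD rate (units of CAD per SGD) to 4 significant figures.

SGD/CAD = 0.8944

1 SGD × 0.6966 = 0.6966 CHF
0.6966 CHF × 1.284 = 0.894434 CAD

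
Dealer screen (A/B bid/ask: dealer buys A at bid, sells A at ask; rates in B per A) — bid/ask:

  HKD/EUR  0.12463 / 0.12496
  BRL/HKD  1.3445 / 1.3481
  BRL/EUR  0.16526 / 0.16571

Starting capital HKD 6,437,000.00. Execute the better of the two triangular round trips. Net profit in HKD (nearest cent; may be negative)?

Best loop HKD → EUR → BRL → HKD:
HKD 6,437,000.00 × 0.12463 (sell HKD at bid) = EUR 802,243.31
EUR 802,243.31 ÷ 0.16571 (buy BRL at ask) = BRL 4,841,248.63
BRL 4,841,248.63 × 1.3445 (sell BRL at bid) = HKD 6,509,058.78

Net profit: HKD 72,058.78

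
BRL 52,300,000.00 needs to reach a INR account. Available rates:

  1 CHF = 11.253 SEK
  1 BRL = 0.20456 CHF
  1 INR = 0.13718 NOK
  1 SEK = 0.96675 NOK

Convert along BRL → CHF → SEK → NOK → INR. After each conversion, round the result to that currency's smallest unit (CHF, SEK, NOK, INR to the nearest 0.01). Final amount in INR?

BRL 52,300,000.00 × 0.20456 = CHF 10,698,488.00
CHF 10,698,488.00 × 11.253 = SEK 120,390,085.46
SEK 120,390,085.46 × 0.96675 = NOK 116,387,115.12
NOK 116,387,115.12 ÷ 0.13718 = INR 848,426,265.64

INR 848,426,265.64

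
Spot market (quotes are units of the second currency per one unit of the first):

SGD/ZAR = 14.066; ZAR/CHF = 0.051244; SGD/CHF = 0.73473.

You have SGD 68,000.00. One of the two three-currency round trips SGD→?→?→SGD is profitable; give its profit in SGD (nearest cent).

Profitable loop is SGD → CHF → ZAR → SGD:
SGD 68,000.00 × 0.73473 = CHF 49,961.64
CHF 49,961.64 ÷ 0.051244 = ZAR 974,975.41
ZAR 974,975.41 ÷ 14.066 = SGD 69,314.33
Profit = SGD 69,314.33 − SGD 68,000.00

Profit: SGD 1,314.33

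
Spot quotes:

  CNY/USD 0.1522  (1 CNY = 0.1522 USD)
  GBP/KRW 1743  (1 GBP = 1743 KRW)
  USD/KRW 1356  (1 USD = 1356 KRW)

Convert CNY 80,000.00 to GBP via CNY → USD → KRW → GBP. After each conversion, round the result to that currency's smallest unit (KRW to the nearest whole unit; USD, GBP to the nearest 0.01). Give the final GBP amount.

CNY 80,000.00 × 0.1522 = USD 12,176.00
USD 12,176.00 × 1356 = KRW 16,510,656
KRW 16,510,656 ÷ 1743 = GBP 9,472.55

GBP 9,472.55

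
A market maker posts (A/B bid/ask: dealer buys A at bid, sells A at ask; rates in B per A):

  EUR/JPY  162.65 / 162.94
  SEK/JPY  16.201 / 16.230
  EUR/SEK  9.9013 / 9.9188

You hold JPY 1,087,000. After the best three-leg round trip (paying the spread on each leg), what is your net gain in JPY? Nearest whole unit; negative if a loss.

Best loop JPY → SEK → EUR → JPY:
JPY 1,087,000 ÷ 16.230 (buy SEK at ask) = SEK 66,974.74
SEK 66,974.74 ÷ 9.9188 (buy EUR at ask) = EUR 6,752.30
EUR 6,752.30 × 162.65 (sell EUR at bid) = JPY 1,098,262

Net profit: JPY 11,262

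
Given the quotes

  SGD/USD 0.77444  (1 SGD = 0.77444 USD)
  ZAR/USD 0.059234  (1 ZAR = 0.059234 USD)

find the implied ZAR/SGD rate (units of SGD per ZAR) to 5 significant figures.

1 ZAR × 0.059234 = 0.059234 USD
0.059234 USD ÷ 0.77444 = 0.0764862 SGD

ZAR/SGD = 0.076486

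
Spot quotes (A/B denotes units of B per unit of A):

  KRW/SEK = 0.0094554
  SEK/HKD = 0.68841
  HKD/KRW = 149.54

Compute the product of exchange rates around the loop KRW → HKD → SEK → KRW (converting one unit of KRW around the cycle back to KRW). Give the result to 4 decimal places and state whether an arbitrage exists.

1.0273 (arbitrage exists)

Around KRW → HKD → SEK → KRW: 1 ÷ 149.54 ÷ 0.68841 ÷ 0.0094554 = 1.027343
Product > 1; profitable direction is KRW → HKD → SEK → KRW.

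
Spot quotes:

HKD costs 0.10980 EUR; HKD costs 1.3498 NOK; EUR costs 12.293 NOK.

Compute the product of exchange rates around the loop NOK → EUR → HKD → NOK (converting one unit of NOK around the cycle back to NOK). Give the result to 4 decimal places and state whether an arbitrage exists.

Around NOK → EUR → HKD → NOK: 1 ÷ 12.293 ÷ 0.10980 × 1.3498 = 1.000021
Product ≈ 1 (deviation 0.002%, within rounding noise).

1.0000 (no arbitrage)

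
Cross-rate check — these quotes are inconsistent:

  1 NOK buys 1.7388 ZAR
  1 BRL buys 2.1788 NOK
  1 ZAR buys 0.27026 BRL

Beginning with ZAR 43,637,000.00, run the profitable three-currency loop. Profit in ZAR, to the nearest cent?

Profitable loop is ZAR → BRL → NOK → ZAR:
ZAR 43,637,000.00 × 0.27026 = BRL 11,793,335.62
BRL 11,793,335.62 × 2.1788 = NOK 25,695,319.65
NOK 25,695,319.65 × 1.7388 = ZAR 44,679,021.81
Profit = ZAR 44,679,021.81 − ZAR 43,637,000.00

Profit: ZAR 1,042,021.81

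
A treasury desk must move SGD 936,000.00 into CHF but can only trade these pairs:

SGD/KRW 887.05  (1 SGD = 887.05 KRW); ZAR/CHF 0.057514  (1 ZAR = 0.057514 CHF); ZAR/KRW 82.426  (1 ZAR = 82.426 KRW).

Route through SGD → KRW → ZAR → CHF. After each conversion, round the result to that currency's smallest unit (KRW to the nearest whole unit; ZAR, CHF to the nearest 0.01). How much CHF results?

SGD 936,000.00 × 887.05 = KRW 830,278,800
KRW 830,278,800 ÷ 82.426 = ZAR 10,073,020.65
ZAR 10,073,020.65 × 0.057514 = CHF 579,339.71

CHF 579,339.71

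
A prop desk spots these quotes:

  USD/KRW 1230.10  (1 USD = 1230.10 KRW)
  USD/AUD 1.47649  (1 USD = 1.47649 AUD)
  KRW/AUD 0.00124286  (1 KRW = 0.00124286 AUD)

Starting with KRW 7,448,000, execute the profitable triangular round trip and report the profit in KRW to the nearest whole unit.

Profit: KRW 264,085

Profitable loop is KRW → AUD → USD → KRW:
KRW 7,448,000 × 0.00124286 = AUD 9,256.82
AUD 9,256.82 ÷ 1.47649 = USD 6,269.48
USD 6,269.48 × 1230.10 = KRW 7,712,085
Profit = KRW 7,712,085 − KRW 7,448,000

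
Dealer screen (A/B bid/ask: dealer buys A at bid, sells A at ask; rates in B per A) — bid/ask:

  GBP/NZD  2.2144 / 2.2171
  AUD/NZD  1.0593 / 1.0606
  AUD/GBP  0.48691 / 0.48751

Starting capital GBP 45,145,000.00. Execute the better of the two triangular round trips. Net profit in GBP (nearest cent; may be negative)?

Net profit: GBP 749,728.11

Best loop GBP → NZD → AUD → GBP:
GBP 45,145,000.00 × 2.2144 (sell GBP at bid) = NZD 99,969,088.00
NZD 99,969,088.00 ÷ 1.0606 (buy AUD at ask) = AUD 94,257,107.30
AUD 94,257,107.30 × 0.48691 (sell AUD at bid) = GBP 45,894,728.11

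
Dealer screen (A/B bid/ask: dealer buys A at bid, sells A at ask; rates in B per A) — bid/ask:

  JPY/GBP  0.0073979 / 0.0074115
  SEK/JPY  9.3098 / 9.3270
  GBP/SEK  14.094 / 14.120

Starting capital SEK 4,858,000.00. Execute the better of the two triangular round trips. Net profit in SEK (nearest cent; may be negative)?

Net profit: SEK 119,081.18

Best loop SEK → GBP → JPY → SEK:
SEK 4,858,000.00 ÷ 14.120 (buy GBP at ask) = GBP 344,050.99
GBP 344,050.99 ÷ 0.0074115 (buy JPY at ask) = JPY 46,421,236
JPY 46,421,236 ÷ 9.3270 (buy SEK at ask) = SEK 4,977,081.18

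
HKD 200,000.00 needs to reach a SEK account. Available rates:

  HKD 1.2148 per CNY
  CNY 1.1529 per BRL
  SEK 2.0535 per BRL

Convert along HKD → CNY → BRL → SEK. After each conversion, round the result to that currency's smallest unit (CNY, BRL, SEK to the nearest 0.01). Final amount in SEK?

SEK 293,243.41

HKD 200,000.00 ÷ 1.2148 = CNY 164,636.15
CNY 164,636.15 ÷ 1.1529 = BRL 142,801.76
BRL 142,801.76 × 2.0535 = SEK 293,243.41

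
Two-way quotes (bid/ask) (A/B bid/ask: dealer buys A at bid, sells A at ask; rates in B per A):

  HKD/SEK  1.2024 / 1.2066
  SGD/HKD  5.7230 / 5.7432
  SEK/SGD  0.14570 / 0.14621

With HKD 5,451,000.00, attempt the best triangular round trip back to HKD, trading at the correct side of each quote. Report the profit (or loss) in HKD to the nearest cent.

Best loop HKD → SEK → SGD → HKD:
HKD 5,451,000.00 × 1.2024 (sell HKD at bid) = SEK 6,554,282.40
SEK 6,554,282.40 × 0.14570 (sell SEK at bid) = SGD 954,958.95
SGD 954,958.95 × 5.7230 (sell SGD at bid) = HKD 5,465,230.05

Net profit: HKD 14,230.05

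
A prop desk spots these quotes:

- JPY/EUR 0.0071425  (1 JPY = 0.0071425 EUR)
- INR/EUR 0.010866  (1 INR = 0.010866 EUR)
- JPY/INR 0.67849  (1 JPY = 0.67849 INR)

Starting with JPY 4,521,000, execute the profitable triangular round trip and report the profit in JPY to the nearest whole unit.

Profit: JPY 145,566

Profitable loop is JPY → INR → EUR → JPY:
JPY 4,521,000 × 0.67849 = INR 3,067,453.29
INR 3,067,453.29 × 0.010866 = EUR 33,330.95
EUR 33,330.95 ÷ 0.0071425 = JPY 4,666,566
Profit = JPY 4,666,566 − JPY 4,521,000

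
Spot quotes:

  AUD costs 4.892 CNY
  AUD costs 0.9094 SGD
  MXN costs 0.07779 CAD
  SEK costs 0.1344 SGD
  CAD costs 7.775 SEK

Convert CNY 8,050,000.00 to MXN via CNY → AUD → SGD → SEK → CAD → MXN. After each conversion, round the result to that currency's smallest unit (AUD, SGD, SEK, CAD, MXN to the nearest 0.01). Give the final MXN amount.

MXN 18,409,455.46

CNY 8,050,000.00 ÷ 4.892 = AUD 1,645,543.74
AUD 1,645,543.74 × 0.9094 = SGD 1,496,457.48
SGD 1,496,457.48 ÷ 0.1344 = SEK 11,134,356.25
SEK 11,134,356.25 ÷ 7.775 = CAD 1,432,071.54
CAD 1,432,071.54 ÷ 0.07779 = MXN 18,409,455.46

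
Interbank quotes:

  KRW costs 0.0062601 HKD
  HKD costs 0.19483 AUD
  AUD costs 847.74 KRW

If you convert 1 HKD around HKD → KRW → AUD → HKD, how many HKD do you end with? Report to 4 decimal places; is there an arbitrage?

Around HKD → KRW → AUD → HKD: 1 ÷ 0.0062601 ÷ 847.74 ÷ 0.19483 = 0.967164
Product < 1; profitable direction is HKD → AUD → KRW → HKD.

0.9672 (arbitrage exists)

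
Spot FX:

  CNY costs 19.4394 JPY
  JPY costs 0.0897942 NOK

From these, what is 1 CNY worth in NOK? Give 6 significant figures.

1 CNY × 19.4394 = 19.4394 JPY
19.4394 JPY × 0.0897942 = 1.74555 NOK

CNY/NOK = 1.74555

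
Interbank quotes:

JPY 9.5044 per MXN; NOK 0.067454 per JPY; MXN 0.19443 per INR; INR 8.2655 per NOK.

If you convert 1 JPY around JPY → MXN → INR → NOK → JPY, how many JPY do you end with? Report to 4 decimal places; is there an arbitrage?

0.9706 (arbitrage exists)

Around JPY → MXN → INR → NOK → JPY: 1 ÷ 9.5044 ÷ 0.19443 ÷ 8.2655 ÷ 0.067454 = 0.970589
Product < 1; profitable direction is JPY → NOK → INR → MXN → JPY.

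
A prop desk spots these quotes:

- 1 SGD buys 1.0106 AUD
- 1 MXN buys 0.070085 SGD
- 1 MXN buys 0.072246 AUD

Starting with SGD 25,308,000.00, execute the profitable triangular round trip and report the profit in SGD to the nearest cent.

Profitable loop is SGD → MXN → AUD → SGD:
SGD 25,308,000.00 ÷ 0.070085 = MXN 361,104,373.26
MXN 361,104,373.26 × 0.072246 = AUD 26,088,346.55
AUD 26,088,346.55 ÷ 1.0106 = SGD 25,814,710.62
Profit = SGD 25,814,710.62 − SGD 25,308,000.00

Profit: SGD 506,710.62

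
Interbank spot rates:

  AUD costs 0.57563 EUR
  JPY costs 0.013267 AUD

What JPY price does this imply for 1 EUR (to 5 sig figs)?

1 EUR ÷ 0.57563 = 1.73723 AUD
1.73723 AUD ÷ 0.013267 = 130.943 JPY

EUR/JPY = 130.94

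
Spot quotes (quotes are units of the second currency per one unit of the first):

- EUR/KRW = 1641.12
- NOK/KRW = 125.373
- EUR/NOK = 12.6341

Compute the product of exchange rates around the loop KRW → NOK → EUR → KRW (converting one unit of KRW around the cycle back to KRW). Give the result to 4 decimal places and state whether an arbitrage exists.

1.0361 (arbitrage exists)

Around KRW → NOK → EUR → KRW: 1 ÷ 125.373 ÷ 12.6341 × 1641.12 = 1.036077
Product > 1; profitable direction is KRW → NOK → EUR → KRW.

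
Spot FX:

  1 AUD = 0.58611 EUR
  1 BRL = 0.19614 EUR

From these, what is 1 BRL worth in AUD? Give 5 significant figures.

BRL/AUD = 0.33465

1 BRL × 0.19614 = 0.19614 EUR
0.19614 EUR ÷ 0.58611 = 0.334647 AUD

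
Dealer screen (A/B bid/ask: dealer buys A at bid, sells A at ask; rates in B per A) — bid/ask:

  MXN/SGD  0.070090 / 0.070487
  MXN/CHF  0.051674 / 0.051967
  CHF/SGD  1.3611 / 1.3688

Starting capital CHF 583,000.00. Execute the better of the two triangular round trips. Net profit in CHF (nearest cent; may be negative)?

Net result: CHF -1,269.76 (no profitable arbitrage after spreads)

Best loop CHF → SGD → MXN → CHF:
CHF 583,000.00 × 1.3611 (sell CHF at bid) = SGD 793,521.30
SGD 793,521.30 ÷ 0.070487 (buy MXN at ask) = MXN 11,257,697.16
MXN 11,257,697.16 × 0.051674 (sell MXN at bid) = CHF 581,730.24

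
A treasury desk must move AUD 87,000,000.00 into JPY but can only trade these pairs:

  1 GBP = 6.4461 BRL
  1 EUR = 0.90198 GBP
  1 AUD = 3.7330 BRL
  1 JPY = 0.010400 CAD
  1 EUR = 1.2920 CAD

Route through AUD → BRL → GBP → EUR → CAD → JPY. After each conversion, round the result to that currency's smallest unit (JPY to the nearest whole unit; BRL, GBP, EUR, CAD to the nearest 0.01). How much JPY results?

JPY 6,939,248,984

AUD 87,000,000.00 × 3.7330 = BRL 324,771,000.00
BRL 324,771,000.00 ÷ 6.4461 = GBP 50,382,556.89
GBP 50,382,556.89 ÷ 0.90198 = EUR 55,857,731.76
EUR 55,857,731.76 × 1.2920 = CAD 72,168,189.43
CAD 72,168,189.43 ÷ 0.010400 = JPY 6,939,248,984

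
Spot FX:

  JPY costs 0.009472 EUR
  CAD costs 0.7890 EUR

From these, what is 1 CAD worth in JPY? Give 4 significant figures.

CAD/JPY = 83.30

1 CAD × 0.7890 = 0.789 EUR
0.789 EUR ÷ 0.009472 = 83.2981 JPY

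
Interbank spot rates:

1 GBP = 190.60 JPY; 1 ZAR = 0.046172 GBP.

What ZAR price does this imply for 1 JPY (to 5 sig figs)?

JPY/ZAR = 0.11363

1 JPY ÷ 190.60 = 0.00524659 GBP
0.00524659 GBP ÷ 0.046172 = 0.113631 ZAR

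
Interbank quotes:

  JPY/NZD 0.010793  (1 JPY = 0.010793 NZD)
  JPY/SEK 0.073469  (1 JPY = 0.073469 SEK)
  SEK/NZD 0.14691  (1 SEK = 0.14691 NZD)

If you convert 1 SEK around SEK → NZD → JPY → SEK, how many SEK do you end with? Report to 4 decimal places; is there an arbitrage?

1.0000 (no arbitrage)

Around SEK → NZD → JPY → SEK: 1 × 0.14691 ÷ 0.010793 × 0.073469 = 1.000031
Product ≈ 1 (deviation 0.003%, within rounding noise).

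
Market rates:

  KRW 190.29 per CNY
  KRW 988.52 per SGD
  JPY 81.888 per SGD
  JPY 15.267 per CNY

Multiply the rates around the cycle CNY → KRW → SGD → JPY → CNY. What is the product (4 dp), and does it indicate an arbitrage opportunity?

1.0325 (arbitrage exists)

Around CNY → KRW → SGD → JPY → CNY: 1 × 190.29 ÷ 988.52 × 81.888 ÷ 15.267 = 1.032517
Product > 1; profitable direction is CNY → KRW → SGD → JPY → CNY.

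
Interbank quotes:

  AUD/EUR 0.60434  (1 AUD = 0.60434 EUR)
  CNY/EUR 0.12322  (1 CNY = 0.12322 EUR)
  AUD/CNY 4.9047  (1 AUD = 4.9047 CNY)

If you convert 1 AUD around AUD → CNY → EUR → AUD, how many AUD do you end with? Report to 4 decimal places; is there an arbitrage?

1.0000 (no arbitrage)

Around AUD → CNY → EUR → AUD: 1 × 4.9047 × 0.12322 ÷ 0.60434 = 1.000028
Product ≈ 1 (deviation 0.003%, within rounding noise).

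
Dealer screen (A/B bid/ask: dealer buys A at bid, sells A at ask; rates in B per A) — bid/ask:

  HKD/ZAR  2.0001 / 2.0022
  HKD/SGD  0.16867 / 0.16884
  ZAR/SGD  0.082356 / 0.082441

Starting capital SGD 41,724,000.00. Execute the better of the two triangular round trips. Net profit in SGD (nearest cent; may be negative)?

Net profit: SGD 911,668.18

Best loop SGD → ZAR → HKD → SGD:
SGD 41,724,000.00 ÷ 0.082441 (buy ZAR at ask) = ZAR 506,107,398.02
ZAR 506,107,398.02 ÷ 2.0022 (buy HKD at ask) = HKD 252,775,645.80
HKD 252,775,645.80 × 0.16867 (sell HKD at bid) = SGD 42,635,668.18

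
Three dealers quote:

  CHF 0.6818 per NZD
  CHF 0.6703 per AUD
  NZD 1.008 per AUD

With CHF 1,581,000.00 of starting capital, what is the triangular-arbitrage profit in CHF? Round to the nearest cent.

Profitable loop is CHF → AUD → NZD → CHF:
CHF 1,581,000.00 ÷ 0.6703 = AUD 2,358,645.38
AUD 2,358,645.38 × 1.008 = NZD 2,377,514.55
NZD 2,377,514.55 × 0.6818 = CHF 1,620,989.42
Profit = CHF 1,620,989.42 − CHF 1,581,000.00

Profit: CHF 39,989.42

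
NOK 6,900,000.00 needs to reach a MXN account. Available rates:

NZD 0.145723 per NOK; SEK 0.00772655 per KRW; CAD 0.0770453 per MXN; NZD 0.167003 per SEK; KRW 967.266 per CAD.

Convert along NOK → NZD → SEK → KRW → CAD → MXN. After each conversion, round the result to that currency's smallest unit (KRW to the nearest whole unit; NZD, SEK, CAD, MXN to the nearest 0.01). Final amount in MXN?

NOK 6,900,000.00 × 0.145723 = NZD 1,005,488.70
NZD 1,005,488.70 ÷ 0.167003 = SEK 6,020,782.26
SEK 6,020,782.26 ÷ 0.00772655 = KRW 779,232,938
KRW 779,232,938 ÷ 967.266 = CAD 805,603.57
CAD 805,603.57 ÷ 0.0770453 = MXN 10,456,232.50

MXN 10,456,232.50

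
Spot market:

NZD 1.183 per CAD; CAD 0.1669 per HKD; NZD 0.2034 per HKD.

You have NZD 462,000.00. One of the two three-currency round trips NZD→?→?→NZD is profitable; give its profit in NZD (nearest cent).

Profit: NZD 13,939.60

Profitable loop is NZD → CAD → HKD → NZD:
NZD 462,000.00 ÷ 1.183 = CAD 390,532.54
CAD 390,532.54 ÷ 0.1669 = HKD 2,339,919.38
HKD 2,339,919.38 × 0.2034 = NZD 475,939.60
Profit = NZD 475,939.60 − NZD 462,000.00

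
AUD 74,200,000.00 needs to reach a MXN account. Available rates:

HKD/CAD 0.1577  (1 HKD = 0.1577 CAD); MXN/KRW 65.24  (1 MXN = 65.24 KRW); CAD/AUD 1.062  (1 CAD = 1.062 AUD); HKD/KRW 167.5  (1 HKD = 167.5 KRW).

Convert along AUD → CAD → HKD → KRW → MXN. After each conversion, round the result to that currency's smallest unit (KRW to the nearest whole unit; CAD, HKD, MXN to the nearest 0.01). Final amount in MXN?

MXN 1,137,492,532.43

AUD 74,200,000.00 ÷ 1.062 = CAD 69,868,173.26
CAD 69,868,173.26 ÷ 0.1577 = HKD 443,044,852.63
HKD 443,044,852.63 × 167.5 = KRW 74,210,012,816
KRW 74,210,012,816 ÷ 65.24 = MXN 1,137,492,532.43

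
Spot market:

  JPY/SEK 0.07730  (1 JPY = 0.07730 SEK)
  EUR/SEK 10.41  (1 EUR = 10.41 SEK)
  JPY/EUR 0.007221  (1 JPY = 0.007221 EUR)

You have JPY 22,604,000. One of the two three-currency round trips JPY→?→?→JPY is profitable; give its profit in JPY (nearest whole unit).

Profit: JPY 640,313

Profitable loop is JPY → SEK → EUR → JPY:
JPY 22,604,000 × 0.07730 = SEK 1,747,289.20
SEK 1,747,289.20 ÷ 10.41 = EUR 167,847.19
EUR 167,847.19 ÷ 0.007221 = JPY 23,244,313
Profit = JPY 23,244,313 − JPY 22,604,000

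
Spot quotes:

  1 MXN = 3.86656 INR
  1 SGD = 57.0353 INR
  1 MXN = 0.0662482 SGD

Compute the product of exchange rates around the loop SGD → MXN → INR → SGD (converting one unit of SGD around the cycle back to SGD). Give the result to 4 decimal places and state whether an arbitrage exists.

1.0233 (arbitrage exists)

Around SGD → MXN → INR → SGD: 1 ÷ 0.0662482 × 3.86656 ÷ 57.0353 = 1.023309
Product > 1; profitable direction is SGD → MXN → INR → SGD.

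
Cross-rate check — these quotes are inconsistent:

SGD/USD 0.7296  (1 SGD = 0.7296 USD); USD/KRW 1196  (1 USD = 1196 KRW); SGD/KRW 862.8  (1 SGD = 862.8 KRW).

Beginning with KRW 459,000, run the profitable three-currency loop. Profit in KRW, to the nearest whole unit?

Profit: KRW 5,214

Profitable loop is KRW → SGD → USD → KRW:
KRW 459,000 ÷ 862.8 = SGD 531.99
SGD 531.99 × 0.7296 = USD 388.14
USD 388.14 × 1196 = KRW 464,214
Profit = KRW 464,214 − KRW 459,000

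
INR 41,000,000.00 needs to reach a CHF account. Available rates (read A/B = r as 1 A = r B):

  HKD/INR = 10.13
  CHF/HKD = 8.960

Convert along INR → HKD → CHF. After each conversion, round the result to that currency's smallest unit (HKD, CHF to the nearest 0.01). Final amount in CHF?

INR 41,000,000.00 ÷ 10.13 = HKD 4,047,384.01
HKD 4,047,384.01 ÷ 8.960 = CHF 451,716.97

CHF 451,716.97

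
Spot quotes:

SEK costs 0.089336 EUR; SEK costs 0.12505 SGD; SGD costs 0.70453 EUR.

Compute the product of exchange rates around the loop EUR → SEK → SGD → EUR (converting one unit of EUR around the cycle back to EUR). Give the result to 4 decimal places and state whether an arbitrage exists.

Around EUR → SEK → SGD → EUR: 1 ÷ 0.089336 × 0.12505 × 0.70453 = 0.986181
Product < 1; profitable direction is EUR → SGD → SEK → EUR.

0.9862 (arbitrage exists)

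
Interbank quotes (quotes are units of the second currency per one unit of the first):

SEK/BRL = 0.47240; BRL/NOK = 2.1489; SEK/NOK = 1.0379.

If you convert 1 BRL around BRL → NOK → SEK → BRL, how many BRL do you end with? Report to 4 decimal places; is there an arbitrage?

Around BRL → NOK → SEK → BRL: 1 × 2.1489 ÷ 1.0379 × 0.47240 = 0.978071
Product < 1; profitable direction is BRL → SEK → NOK → BRL.

0.9781 (arbitrage exists)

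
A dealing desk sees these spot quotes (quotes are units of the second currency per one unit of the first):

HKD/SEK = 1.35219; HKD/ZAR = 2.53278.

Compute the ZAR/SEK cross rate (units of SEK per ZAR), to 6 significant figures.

ZAR/SEK = 0.533876

1 ZAR ÷ 2.53278 = 0.394823 HKD
0.394823 HKD × 1.35219 = 0.533876 SEK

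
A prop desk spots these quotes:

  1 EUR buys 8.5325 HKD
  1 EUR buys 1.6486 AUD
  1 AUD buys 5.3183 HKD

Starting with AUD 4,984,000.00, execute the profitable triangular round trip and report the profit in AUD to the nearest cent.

Profitable loop is AUD → HKD → EUR → AUD:
AUD 4,984,000.00 × 5.3183 = HKD 26,506,407.20
HKD 26,506,407.20 ÷ 8.5325 = EUR 3,106,522.97
EUR 3,106,522.97 × 1.6486 = AUD 5,121,413.76
Profit = AUD 5,121,413.76 − AUD 4,984,000.00

Profit: AUD 137,413.76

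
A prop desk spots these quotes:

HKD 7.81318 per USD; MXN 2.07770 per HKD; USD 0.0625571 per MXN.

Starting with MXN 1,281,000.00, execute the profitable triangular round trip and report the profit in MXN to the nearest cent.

Profitable loop is MXN → USD → HKD → MXN:
MXN 1,281,000.00 × 0.0625571 = USD 80,135.65
USD 80,135.65 × 7.81318 = HKD 626,114.22
HKD 626,114.22 × 2.07770 = MXN 1,300,877.51
Profit = MXN 1,300,877.51 − MXN 1,281,000.00

Profit: MXN 19,877.51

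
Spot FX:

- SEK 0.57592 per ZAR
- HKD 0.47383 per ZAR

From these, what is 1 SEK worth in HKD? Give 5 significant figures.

1 SEK ÷ 0.57592 = 1.73635 ZAR
1.73635 ZAR × 0.47383 = 0.822736 HKD

SEK/HKD = 0.82274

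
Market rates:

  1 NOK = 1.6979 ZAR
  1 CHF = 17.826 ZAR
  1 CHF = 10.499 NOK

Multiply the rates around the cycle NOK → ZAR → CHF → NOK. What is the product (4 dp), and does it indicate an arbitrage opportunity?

1.0000 (no arbitrage)

Around NOK → ZAR → CHF → NOK: 1 × 1.6979 ÷ 17.826 × 10.499 = 1.000014
Product ≈ 1 (deviation 0.001%, within rounding noise).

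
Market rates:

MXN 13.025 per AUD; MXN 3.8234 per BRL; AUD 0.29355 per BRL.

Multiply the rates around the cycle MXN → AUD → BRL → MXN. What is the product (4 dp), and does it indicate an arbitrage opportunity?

Around MXN → AUD → BRL → MXN: 1 ÷ 13.025 ÷ 0.29355 × 3.8234 = 0.999977
Product ≈ 1 (deviation 0.002%, within rounding noise).

1.0000 (no arbitrage)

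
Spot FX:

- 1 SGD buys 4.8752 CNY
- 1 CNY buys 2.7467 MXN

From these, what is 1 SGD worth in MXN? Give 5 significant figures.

1 SGD × 4.8752 = 4.8752 CNY
4.8752 CNY × 2.7467 = 13.3907 MXN

SGD/MXN = 13.391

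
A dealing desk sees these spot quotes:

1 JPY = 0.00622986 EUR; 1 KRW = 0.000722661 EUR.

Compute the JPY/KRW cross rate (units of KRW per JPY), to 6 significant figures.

JPY/KRW = 8.62072

1 JPY × 0.00622986 = 0.00622986 EUR
0.00622986 EUR ÷ 0.000722661 = 8.62072 KRW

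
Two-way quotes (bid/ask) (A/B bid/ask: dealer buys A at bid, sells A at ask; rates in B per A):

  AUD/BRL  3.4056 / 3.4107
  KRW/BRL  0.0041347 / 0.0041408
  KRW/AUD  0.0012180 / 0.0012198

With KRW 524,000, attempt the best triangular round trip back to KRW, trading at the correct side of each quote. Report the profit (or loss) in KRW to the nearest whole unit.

Net profit: KRW 914

Best loop KRW → AUD → BRL → KRW:
KRW 524,000 × 0.0012180 (sell KRW at bid) = AUD 638.23
AUD 638.23 × 3.4056 (sell AUD at bid) = BRL 2,173.56
BRL 2,173.56 ÷ 0.0041408 (buy KRW at ask) = KRW 524,914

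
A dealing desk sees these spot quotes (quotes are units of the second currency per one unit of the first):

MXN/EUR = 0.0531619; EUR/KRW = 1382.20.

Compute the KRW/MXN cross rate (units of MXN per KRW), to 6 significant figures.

KRW/MXN = 0.0136091

1 KRW ÷ 1382.20 = 0.000723484 EUR
0.000723484 EUR ÷ 0.0531619 = 0.0136091 MXN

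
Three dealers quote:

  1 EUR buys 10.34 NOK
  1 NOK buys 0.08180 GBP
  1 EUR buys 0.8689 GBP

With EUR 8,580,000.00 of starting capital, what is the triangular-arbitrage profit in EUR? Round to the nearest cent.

Profit: EUR 234,206.94

Profitable loop is EUR → GBP → NOK → EUR:
EUR 8,580,000.00 × 0.8689 = GBP 7,455,162.00
GBP 7,455,162.00 ÷ 0.08180 = NOK 91,138,899.76
NOK 91,138,899.76 ÷ 10.34 = EUR 8,814,206.94
Profit = EUR 8,814,206.94 − EUR 8,580,000.00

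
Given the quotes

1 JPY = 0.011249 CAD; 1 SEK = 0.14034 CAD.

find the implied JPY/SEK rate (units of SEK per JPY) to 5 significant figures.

JPY/SEK = 0.080155

1 JPY × 0.011249 = 0.011249 CAD
0.011249 CAD ÷ 0.14034 = 0.0801553 SEK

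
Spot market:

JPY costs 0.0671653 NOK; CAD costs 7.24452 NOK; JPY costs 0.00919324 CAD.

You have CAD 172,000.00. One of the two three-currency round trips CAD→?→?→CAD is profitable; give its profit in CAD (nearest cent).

Profit: CAD 1,458.34

Profitable loop is CAD → JPY → NOK → CAD:
CAD 172,000.00 ÷ 0.00919324 = JPY 18,709,400
JPY 18,709,400 × 0.0671653 = NOK 1,256,622.43
NOK 1,256,622.43 ÷ 7.24452 = CAD 173,458.34
Profit = CAD 173,458.34 − CAD 172,000.00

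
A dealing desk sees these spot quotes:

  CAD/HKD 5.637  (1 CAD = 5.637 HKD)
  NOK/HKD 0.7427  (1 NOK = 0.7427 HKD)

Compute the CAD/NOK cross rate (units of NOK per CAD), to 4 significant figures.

1 CAD × 5.637 = 5.637 HKD
5.637 HKD ÷ 0.7427 = 7.58987 NOK

CAD/NOK = 7.590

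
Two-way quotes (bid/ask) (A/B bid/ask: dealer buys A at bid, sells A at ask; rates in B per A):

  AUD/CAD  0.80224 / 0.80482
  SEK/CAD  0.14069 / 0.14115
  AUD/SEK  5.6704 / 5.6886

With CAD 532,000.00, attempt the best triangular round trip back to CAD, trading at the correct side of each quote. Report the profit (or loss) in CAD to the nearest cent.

Best loop CAD → SEK → AUD → CAD:
CAD 532,000.00 ÷ 0.14115 (buy SEK at ask) = SEK 3,769,040.03
SEK 3,769,040.03 ÷ 5.6886 (buy AUD at ask) = AUD 662,560.21
AUD 662,560.21 × 0.80224 (sell AUD at bid) = CAD 531,532.31

Net result: CAD -467.69 (no profitable arbitrage after spreads)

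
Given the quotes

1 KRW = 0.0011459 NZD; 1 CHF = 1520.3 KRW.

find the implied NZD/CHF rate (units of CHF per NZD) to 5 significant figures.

1 NZD ÷ 0.0011459 = 872.676 KRW
872.676 KRW ÷ 1520.3 = 0.574016 CHF

NZD/CHF = 0.57402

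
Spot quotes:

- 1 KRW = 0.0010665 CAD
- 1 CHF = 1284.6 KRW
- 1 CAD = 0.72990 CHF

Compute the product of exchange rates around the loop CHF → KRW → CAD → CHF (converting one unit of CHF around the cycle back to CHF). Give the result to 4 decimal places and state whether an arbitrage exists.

1.0000 (no arbitrage)

Around CHF → KRW → CAD → CHF: 1 × 1284.6 × 0.0010665 × 0.72990 = 0.999982
Product ≈ 1 (deviation 0.002%, within rounding noise).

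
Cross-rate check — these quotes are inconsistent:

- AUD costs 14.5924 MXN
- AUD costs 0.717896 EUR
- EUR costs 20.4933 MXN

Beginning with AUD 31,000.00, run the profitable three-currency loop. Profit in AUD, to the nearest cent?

Profit: AUD 254.20

Profitable loop is AUD → EUR → MXN → AUD:
AUD 31,000.00 × 0.717896 = EUR 22,254.78
EUR 22,254.78 × 20.4933 = MXN 456,073.80
MXN 456,073.80 ÷ 14.5924 = AUD 31,254.20
Profit = AUD 31,254.20 − AUD 31,000.00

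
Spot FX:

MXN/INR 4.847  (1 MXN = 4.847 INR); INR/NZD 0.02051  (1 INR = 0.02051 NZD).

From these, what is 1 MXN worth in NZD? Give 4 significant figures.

1 MXN × 4.847 = 4.847 INR
4.847 INR × 0.02051 = 0.099412 NZD

MXN/NZD = 0.09941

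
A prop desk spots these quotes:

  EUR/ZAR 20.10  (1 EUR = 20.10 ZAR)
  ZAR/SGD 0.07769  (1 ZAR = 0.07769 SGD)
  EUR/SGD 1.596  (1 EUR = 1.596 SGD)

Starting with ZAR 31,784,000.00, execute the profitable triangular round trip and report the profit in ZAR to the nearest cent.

Profitable loop is ZAR → EUR → SGD → ZAR:
ZAR 31,784,000.00 ÷ 20.10 = EUR 1,581,293.53
EUR 1,581,293.53 × 1.596 = SGD 2,523,744.48
SGD 2,523,744.48 ÷ 0.07769 = ZAR 32,484,804.71
Profit = ZAR 32,484,804.71 − ZAR 31,784,000.00

Profit: ZAR 700,804.71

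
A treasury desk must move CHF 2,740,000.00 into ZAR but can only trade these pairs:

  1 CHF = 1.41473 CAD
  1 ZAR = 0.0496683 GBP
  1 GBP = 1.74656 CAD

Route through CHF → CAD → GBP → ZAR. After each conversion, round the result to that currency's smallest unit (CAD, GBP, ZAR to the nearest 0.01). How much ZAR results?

CHF 2,740,000.00 × 1.41473 = CAD 3,876,360.20
CAD 3,876,360.20 ÷ 1.74656 = GBP 2,219,425.73
GBP 2,219,425.73 ÷ 0.0496683 = ZAR 44,684,954.59

ZAR 44,684,954.59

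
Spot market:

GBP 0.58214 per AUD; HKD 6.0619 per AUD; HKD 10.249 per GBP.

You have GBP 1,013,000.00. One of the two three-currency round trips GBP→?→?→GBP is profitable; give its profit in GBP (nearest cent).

Profit: GBP 16,222.52

Profitable loop is GBP → AUD → HKD → GBP:
GBP 1,013,000.00 ÷ 0.58214 = AUD 1,740,131.24
AUD 1,740,131.24 × 6.0619 = HKD 10,548,501.56
HKD 10,548,501.56 ÷ 10.249 = GBP 1,029,222.52
Profit = GBP 1,029,222.52 − GBP 1,013,000.00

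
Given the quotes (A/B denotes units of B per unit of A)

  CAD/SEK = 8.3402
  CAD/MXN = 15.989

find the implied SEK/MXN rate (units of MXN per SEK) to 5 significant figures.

SEK/MXN = 1.9171

1 SEK ÷ 8.3402 = 0.119901 CAD
0.119901 CAD × 15.989 = 1.9171 MXN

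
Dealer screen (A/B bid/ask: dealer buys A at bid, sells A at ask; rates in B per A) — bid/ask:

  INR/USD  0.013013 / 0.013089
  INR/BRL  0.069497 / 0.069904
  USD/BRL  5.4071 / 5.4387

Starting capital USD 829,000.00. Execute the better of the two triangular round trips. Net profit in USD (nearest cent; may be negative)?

Net profit: USD 5,438.50

Best loop USD → BRL → INR → USD:
USD 829,000.00 × 5.4071 (sell USD at bid) = BRL 4,482,485.90
BRL 4,482,485.90 ÷ 0.069904 (buy INR at ask) = INR 64,123,453.59
INR 64,123,453.59 × 0.013013 (sell INR at bid) = USD 834,438.50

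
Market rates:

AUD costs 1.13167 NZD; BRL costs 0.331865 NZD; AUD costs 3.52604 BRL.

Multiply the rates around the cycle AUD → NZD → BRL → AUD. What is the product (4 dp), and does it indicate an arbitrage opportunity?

Around AUD → NZD → BRL → AUD: 1 × 1.13167 ÷ 0.331865 ÷ 3.52604 = 0.967099
Product < 1; profitable direction is AUD → BRL → NZD → AUD.

0.9671 (arbitrage exists)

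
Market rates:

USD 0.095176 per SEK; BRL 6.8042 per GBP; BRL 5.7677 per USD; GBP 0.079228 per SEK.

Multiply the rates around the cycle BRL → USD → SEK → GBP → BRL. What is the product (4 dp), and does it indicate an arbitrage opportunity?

Around BRL → USD → SEK → GBP → BRL: 1 ÷ 5.7677 ÷ 0.095176 × 0.079228 × 6.8042 = 0.982032
Product < 1; profitable direction is BRL → GBP → SEK → USD → BRL.

0.9820 (arbitrage exists)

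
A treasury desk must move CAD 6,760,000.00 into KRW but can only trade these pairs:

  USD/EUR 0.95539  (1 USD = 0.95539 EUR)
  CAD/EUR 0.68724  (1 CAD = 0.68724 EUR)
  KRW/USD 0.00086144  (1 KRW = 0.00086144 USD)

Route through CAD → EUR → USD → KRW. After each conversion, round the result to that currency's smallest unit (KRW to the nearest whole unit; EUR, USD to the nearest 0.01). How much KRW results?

CAD 6,760,000.00 × 0.68724 = EUR 4,645,742.40
EUR 4,645,742.40 ÷ 0.95539 = USD 4,862,665.93
USD 4,862,665.93 ÷ 0.00086144 = KRW 5,644,810,933

KRW 5,644,810,933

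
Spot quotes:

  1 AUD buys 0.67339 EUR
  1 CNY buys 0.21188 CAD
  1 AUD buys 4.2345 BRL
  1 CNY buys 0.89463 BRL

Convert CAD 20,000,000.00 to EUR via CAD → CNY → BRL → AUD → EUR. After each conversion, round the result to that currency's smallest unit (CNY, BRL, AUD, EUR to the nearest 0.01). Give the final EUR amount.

CAD 20,000,000.00 ÷ 0.21188 = CNY 94,393,052.67
CNY 94,393,052.67 × 0.89463 = BRL 84,446,856.71
BRL 84,446,856.71 ÷ 4.2345 = AUD 19,942,580.40
AUD 19,942,580.40 × 0.67339 = EUR 13,429,134.22

EUR 13,429,134.22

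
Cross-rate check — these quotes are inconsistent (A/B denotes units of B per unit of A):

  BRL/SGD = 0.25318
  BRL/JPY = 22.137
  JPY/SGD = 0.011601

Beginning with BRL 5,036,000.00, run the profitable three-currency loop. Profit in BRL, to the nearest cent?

Profitable loop is BRL → JPY → SGD → BRL:
BRL 5,036,000.00 × 22.137 = JPY 111,481,932
JPY 111,481,932 × 0.011601 = SGD 1,293,301.89
SGD 1,293,301.89 ÷ 0.25318 = BRL 5,108,230.88
Profit = BRL 5,108,230.88 − BRL 5,036,000.00

Profit: BRL 72,230.88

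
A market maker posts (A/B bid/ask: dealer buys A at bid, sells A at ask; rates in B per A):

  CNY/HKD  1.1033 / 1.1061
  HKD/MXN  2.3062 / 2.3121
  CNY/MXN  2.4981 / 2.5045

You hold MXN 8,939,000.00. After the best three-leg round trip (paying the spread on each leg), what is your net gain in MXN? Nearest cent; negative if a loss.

Net profit: MXN 142,518.82

Best loop MXN → CNY → HKD → MXN:
MXN 8,939,000.00 ÷ 2.5045 (buy CNY at ask) = CNY 3,569,175.48
CNY 3,569,175.48 × 1.1033 (sell CNY at bid) = HKD 3,937,871.31
HKD 3,937,871.31 × 2.3062 (sell HKD at bid) = MXN 9,081,518.82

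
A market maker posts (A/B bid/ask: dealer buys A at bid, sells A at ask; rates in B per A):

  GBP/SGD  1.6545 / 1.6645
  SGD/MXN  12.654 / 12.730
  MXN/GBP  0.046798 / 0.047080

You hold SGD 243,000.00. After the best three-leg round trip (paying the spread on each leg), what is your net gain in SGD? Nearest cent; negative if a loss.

Net profit: SGD 588.97

Best loop SGD → GBP → MXN → SGD:
SGD 243,000.00 ÷ 1.6645 (buy GBP at ask) = GBP 145,989.79
GBP 145,989.79 ÷ 0.047080 (buy MXN at ask) = MXN 3,100,887.57
MXN 3,100,887.57 ÷ 12.730 (buy SGD at ask) = SGD 243,588.97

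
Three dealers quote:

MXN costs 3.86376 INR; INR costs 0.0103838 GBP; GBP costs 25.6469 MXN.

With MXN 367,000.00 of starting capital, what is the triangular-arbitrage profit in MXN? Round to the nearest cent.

Profit: MXN 10,630.79

Profitable loop is MXN → INR → GBP → MXN:
MXN 367,000.00 × 3.86376 = INR 1,417,999.92
INR 1,417,999.92 × 0.0103838 = GBP 14,724.23
GBP 14,724.23 × 25.6469 = MXN 377,630.79
Profit = MXN 377,630.79 − MXN 367,000.00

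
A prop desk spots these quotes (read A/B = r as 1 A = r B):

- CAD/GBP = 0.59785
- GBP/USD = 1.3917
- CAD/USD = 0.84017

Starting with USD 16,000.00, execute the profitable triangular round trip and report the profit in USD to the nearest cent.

Profitable loop is USD → GBP → CAD → USD:
USD 16,000.00 ÷ 1.3917 = GBP 11,496.73
GBP 11,496.73 ÷ 0.59785 = CAD 19,230.13
CAD 19,230.13 × 0.84017 = USD 16,156.57
Profit = USD 16,156.57 − USD 16,000.00

Profit: USD 156.57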